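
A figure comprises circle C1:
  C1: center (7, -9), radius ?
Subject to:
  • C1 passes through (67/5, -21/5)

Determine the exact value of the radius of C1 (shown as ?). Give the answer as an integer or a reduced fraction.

1. [C1∋P]  r_C1² − 64 = 0  ⇒  r_C1 = 8 (r>0 drops 1)

8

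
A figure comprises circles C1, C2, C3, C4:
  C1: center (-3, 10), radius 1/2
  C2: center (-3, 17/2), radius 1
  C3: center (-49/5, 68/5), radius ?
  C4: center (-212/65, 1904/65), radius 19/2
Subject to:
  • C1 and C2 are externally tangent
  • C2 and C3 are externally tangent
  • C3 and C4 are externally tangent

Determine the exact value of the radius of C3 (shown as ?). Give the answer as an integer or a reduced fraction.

15/2

1. [ext C2·C3]  r_C3² + 2r_C3 − 285/4 = 0  ⇒  r_C3 = 15/2 (r>0 drops 1)
2. [ext C3·C4]  r_C3² + 19r_C3 − 795/4 = 0  ⇒  r_C3 = 15/2 (r>0 drops 1)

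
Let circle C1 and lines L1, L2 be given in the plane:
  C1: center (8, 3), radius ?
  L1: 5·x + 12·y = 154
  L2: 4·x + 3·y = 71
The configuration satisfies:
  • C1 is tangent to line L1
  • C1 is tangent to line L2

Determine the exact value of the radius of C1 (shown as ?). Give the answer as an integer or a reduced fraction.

1. [C1‖L1]  r_C1² − 36 = 0  ⇒  r_C1 = 6 (r>0 drops 1)
2. [C1‖L2]  r_C1² − 36 = 0  ⇒  r_C1 = 6 (r>0 drops 1)

6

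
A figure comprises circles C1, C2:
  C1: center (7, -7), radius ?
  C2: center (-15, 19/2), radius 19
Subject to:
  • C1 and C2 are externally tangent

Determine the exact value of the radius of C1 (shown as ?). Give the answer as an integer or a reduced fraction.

1. [ext C1·C2]  r_C1² + 38r_C1 − 1581/4 = 0  ⇒  r_C1 = 17/2 (r>0 drops 1)

17/2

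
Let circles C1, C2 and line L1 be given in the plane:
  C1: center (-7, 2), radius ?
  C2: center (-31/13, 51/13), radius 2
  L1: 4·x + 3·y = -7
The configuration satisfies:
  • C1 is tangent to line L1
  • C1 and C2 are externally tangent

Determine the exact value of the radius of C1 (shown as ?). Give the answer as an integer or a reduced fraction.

1. [C1‖L1]  r_C1² − 9 = 0  ⇒  r_C1 = 3 (r>0 drops 1)
2. [ext C1·C2]  r_C1² + 4r_C1 − 21 = 0  ⇒  r_C1 = 3 (r>0 drops 1)

3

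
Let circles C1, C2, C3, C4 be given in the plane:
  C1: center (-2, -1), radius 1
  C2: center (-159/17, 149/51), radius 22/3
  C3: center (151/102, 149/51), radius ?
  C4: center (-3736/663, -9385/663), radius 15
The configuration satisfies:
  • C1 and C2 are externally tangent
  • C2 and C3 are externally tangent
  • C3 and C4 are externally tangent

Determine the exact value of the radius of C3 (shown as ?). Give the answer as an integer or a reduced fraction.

1. [ext C2·C3]  r_C3² + (44/3)r_C3 − 763/12 = 0  ⇒  r_C3 = 7/2 (r>0 drops 1)
2. [ext C3·C4]  r_C3² + 30r_C3 − 469/4 = 0  ⇒  r_C3 = 7/2 (r>0 drops 1)

7/2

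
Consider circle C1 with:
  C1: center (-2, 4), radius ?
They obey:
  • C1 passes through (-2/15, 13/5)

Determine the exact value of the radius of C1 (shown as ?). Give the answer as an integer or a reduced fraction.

1. [C1∋P]  r_C1² − 49/9 = 0  ⇒  r_C1 = 7/3 (r>0 drops 1)

7/3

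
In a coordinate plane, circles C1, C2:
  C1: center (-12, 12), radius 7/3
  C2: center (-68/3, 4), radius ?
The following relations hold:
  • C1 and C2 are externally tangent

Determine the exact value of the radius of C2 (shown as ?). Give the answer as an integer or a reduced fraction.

1. [ext C1·C2]  r_C2² + (14/3)r_C2 − 517/3 = 0  ⇒  r_C2 = 11 (r>0 drops 1)

11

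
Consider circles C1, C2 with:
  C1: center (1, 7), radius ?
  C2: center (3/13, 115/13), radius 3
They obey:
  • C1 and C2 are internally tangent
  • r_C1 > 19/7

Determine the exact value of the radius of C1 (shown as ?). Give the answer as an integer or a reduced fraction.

1. [int C1,C2]  r_C1² − 6r_C1 + 5 = 0  ⇒  r_C1 = 1 or 5
2. given r_C1 > 19/7: keep 5

5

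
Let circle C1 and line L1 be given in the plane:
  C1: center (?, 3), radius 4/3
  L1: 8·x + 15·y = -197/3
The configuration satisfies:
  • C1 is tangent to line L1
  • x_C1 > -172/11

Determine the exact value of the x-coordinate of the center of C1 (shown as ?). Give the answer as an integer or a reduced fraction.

1. [C1‖L1]  x_C1² + (83/3)x_C1 + 550/3 = 0  ⇒  x_C1 = -50/3 or -11
2. given x_C1 > -172/11: keep -11

-11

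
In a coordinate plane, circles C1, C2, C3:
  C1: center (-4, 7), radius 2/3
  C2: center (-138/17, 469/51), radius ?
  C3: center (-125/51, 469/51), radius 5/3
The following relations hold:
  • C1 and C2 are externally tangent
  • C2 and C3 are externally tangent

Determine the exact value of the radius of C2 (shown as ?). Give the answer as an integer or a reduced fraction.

4

1. [ext C1·C2]  r_C2² + (4/3)r_C2 − 64/3 = 0  ⇒  r_C2 = 4 (r>0 drops 1)
2. [ext C2·C3]  r_C2² + (10/3)r_C2 − 88/3 = 0  ⇒  r_C2 = 4 (r>0 drops 1)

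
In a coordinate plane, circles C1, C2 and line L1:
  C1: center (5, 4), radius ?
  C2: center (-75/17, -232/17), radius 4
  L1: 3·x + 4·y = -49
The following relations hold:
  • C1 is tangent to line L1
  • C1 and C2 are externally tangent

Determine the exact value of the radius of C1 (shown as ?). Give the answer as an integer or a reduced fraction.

16

1. [C1‖L1]  r_C1² − 256 = 0  ⇒  r_C1 = 16 (r>0 drops 1)
2. [ext C1·C2]  r_C1² + 8r_C1 − 384 = 0  ⇒  r_C1 = 16 (r>0 drops 1)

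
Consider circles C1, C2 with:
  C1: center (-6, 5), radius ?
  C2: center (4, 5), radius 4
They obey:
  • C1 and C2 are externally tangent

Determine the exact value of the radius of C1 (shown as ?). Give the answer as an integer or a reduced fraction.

1. [ext C1·C2]  r_C1² + 8r_C1 − 84 = 0  ⇒  r_C1 = 6 (r>0 drops 1)

6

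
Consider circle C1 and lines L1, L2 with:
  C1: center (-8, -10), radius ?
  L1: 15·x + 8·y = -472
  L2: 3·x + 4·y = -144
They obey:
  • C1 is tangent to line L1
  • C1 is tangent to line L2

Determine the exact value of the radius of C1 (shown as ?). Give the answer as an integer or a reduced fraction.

16

1. [C1‖L1]  r_C1² − 256 = 0  ⇒  r_C1 = 16 (r>0 drops 1)
2. [C1‖L2]  r_C1² − 256 = 0  ⇒  r_C1 = 16 (r>0 drops 1)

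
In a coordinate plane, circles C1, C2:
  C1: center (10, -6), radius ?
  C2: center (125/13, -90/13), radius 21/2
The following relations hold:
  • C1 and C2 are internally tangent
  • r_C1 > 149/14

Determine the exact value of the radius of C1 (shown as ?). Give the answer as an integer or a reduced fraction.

1. [int C1,C2]  r_C1² − 21r_C1 + 437/4 = 0  ⇒  r_C1 = 19/2 or 23/2
2. given r_C1 > 149/14: keep 23/2

23/2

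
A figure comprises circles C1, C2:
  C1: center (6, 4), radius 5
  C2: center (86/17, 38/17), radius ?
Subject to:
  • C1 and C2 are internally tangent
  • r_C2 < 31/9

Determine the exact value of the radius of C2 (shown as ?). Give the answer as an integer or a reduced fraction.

1. [int C1,C2]  r_C2² − 10r_C2 + 21 = 0  ⇒  r_C2 = 3 or 7
2. given r_C2 < 31/9: keep 3

3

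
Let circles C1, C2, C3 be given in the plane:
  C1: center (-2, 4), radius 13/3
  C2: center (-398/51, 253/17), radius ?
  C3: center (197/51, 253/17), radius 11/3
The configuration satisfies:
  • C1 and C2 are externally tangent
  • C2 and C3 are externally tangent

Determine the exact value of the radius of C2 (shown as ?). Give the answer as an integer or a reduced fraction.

8

1. [ext C1·C2]  r_C2² + (26/3)r_C2 − 400/3 = 0  ⇒  r_C2 = 8 (r>0 drops 1)
2. [ext C2·C3]  r_C2² + (22/3)r_C2 − 368/3 = 0  ⇒  r_C2 = 8 (r>0 drops 1)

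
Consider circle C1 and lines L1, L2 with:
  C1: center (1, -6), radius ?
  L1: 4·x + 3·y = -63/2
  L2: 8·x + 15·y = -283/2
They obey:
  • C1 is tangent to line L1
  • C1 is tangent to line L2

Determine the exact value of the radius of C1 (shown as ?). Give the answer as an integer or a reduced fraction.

1. [C1‖L1]  r_C1² − 49/4 = 0  ⇒  r_C1 = 7/2 (r>0 drops 1)
2. [C1‖L2]  r_C1² − 49/4 = 0  ⇒  r_C1 = 7/2 (r>0 drops 1)

7/2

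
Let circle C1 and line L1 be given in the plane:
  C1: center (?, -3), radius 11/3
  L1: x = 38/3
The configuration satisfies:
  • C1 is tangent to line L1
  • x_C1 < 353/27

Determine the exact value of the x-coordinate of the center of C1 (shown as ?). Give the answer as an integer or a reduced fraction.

1. [C1‖L1]  x_C1² − (76/3)x_C1 + 147 = 0  ⇒  x_C1 = 9 or 49/3
2. given x_C1 < 353/27: keep 9

9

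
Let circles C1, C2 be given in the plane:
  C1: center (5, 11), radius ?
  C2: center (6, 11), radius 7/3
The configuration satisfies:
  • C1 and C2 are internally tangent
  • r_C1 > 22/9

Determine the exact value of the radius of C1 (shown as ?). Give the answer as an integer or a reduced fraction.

1. [int C1,C2]  r_C1² − (14/3)r_C1 + 40/9 = 0  ⇒  r_C1 = 4/3 or 10/3
2. given r_C1 > 22/9: keep 10/3

10/3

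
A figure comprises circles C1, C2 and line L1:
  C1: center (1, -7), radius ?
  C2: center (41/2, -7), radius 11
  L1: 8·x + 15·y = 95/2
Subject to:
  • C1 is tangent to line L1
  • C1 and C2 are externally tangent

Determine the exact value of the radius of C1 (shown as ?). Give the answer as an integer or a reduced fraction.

1. [C1‖L1]  r_C1² − 289/4 = 0  ⇒  r_C1 = 17/2 (r>0 drops 1)
2. [ext C1·C2]  r_C1² + 22r_C1 − 1037/4 = 0  ⇒  r_C1 = 17/2 (r>0 drops 1)

17/2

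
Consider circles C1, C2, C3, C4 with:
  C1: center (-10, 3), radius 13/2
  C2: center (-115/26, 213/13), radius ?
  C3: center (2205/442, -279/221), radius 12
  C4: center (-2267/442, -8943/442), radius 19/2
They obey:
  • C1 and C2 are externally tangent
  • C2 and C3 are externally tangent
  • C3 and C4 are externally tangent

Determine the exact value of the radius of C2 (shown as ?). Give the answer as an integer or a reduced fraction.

8

1. [ext C1·C2]  r_C2² + 13r_C2 − 168 = 0  ⇒  r_C2 = 8 (r>0 drops 1)
2. [ext C2·C3]  r_C2² + 24r_C2 − 256 = 0  ⇒  r_C2 = 8 (r>0 drops 1)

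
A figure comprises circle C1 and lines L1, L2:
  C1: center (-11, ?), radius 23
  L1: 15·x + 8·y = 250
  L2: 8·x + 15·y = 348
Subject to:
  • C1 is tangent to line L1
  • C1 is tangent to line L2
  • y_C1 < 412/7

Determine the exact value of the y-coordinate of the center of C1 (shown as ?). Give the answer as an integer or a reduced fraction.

3

1. [C1‖L1]  y_C1² − (415/4)y_C1 + 1209/4 = 0  ⇒  y_C1 = 3 or 403/4
2. [C1‖L2]  y_C1² − (872/15)y_C1 + 827/5 = 0  ⇒  y_C1 = 3 or 827/15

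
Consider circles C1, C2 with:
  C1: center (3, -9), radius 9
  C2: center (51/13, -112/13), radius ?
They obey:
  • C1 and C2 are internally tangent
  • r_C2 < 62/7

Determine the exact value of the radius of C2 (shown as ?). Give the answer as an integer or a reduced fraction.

1. [int C1,C2]  r_C2² − 18r_C2 + 80 = 0  ⇒  r_C2 = 8 or 10
2. given r_C2 < 62/7: keep 8

8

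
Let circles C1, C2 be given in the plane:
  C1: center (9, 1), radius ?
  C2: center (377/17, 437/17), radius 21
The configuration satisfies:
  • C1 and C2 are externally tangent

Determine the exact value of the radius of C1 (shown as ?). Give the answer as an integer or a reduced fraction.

1. [ext C1·C2]  r_C1² + 42r_C1 − 343 = 0  ⇒  r_C1 = 7 (r>0 drops 1)

7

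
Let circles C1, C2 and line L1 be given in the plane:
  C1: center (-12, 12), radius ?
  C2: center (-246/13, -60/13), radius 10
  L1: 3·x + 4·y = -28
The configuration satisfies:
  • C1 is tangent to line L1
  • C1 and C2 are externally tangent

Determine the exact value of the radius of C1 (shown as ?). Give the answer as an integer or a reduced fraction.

1. [C1‖L1]  r_C1² − 64 = 0  ⇒  r_C1 = 8 (r>0 drops 1)
2. [ext C1·C2]  r_C1² + 20r_C1 − 224 = 0  ⇒  r_C1 = 8 (r>0 drops 1)

8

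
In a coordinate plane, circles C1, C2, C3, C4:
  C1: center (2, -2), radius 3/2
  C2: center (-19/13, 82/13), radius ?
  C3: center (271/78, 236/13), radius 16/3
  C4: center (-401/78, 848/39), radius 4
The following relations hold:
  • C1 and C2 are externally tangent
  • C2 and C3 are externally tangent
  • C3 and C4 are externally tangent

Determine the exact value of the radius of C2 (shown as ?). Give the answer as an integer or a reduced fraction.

15/2

1. [ext C1·C2]  r_C2² + 3r_C2 − 315/4 = 0  ⇒  r_C2 = 15/2 (r>0 drops 1)
2. [ext C2·C3]  r_C2² + (32/3)r_C2 − 545/4 = 0  ⇒  r_C2 = 15/2 (r>0 drops 1)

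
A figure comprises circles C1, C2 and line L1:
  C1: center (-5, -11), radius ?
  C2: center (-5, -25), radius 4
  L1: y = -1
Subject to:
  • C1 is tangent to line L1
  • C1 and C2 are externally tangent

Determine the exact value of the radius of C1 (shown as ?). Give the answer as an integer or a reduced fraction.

1. [C1‖L1]  r_C1² − 100 = 0  ⇒  r_C1 = 10 (r>0 drops 1)
2. [ext C1·C2]  r_C1² + 8r_C1 − 180 = 0  ⇒  r_C1 = 10 (r>0 drops 1)

10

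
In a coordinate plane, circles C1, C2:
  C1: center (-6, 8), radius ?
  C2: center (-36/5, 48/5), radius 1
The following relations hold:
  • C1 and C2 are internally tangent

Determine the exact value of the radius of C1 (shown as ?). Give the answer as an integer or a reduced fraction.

3

1. [int C1,C2]  r_C1² − 2r_C1 − 3 = 0  ⇒  r_C1 = 3 (r>0 drops 1)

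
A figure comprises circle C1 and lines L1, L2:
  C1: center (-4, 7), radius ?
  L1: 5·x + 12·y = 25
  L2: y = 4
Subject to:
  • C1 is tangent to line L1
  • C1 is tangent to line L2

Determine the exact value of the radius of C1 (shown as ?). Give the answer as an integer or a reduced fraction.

1. [C1‖L1]  r_C1² − 9 = 0  ⇒  r_C1 = 3 (r>0 drops 1)
2. [C1‖L2]  r_C1² − 9 = 0  ⇒  r_C1 = 3 (r>0 drops 1)

3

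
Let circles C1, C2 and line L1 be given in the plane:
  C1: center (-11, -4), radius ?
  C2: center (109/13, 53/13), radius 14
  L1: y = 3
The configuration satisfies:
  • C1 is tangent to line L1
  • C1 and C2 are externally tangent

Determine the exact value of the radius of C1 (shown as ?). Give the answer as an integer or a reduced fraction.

1. [C1‖L1]  r_C1² − 49 = 0  ⇒  r_C1 = 7 (r>0 drops 1)
2. [ext C1·C2]  r_C1² + 28r_C1 − 245 = 0  ⇒  r_C1 = 7 (r>0 drops 1)

7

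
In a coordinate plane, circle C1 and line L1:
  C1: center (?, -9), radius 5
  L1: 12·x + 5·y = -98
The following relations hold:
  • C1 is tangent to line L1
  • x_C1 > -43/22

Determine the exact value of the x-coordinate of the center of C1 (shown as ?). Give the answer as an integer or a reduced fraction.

1

1. [C1‖L1]  x_C1² + (53/6)x_C1 − 59/6 = 0  ⇒  x_C1 = -59/6 or 1
2. given x_C1 > -43/22: keep 1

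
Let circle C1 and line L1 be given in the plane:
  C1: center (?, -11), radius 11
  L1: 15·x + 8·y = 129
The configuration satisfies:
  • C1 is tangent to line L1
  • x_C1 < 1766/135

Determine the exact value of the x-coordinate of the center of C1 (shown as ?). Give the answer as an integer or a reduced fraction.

2

1. [C1‖L1]  x_C1² − (434/15)x_C1 + 808/15 = 0  ⇒  x_C1 = 2 or 404/15
2. given x_C1 < 1766/135: keep 2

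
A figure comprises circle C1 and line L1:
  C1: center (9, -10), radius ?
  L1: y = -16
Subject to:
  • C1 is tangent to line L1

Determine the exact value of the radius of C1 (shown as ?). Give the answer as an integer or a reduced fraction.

6

1. [C1‖L1]  r_C1² − 36 = 0  ⇒  r_C1 = 6 (r>0 drops 1)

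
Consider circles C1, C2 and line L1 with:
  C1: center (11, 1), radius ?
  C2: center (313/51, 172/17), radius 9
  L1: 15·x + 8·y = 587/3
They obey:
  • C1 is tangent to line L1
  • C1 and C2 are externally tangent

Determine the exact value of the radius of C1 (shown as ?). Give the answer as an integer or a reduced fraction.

1. [C1‖L1]  r_C1² − 16/9 = 0  ⇒  r_C1 = 4/3 (r>0 drops 1)
2. [ext C1·C2]  r_C1² + 18r_C1 − 232/9 = 0  ⇒  r_C1 = 4/3 (r>0 drops 1)

4/3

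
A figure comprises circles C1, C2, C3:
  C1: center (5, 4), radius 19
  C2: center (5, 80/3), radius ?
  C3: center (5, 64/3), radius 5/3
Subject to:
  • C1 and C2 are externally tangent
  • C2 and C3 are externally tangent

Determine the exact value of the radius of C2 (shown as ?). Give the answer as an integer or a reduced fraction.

1. [ext C1·C2]  r_C2² + 38r_C2 − 1375/9 = 0  ⇒  r_C2 = 11/3 (r>0 drops 1)
2. [ext C2·C3]  r_C2² + (10/3)r_C2 − 77/3 = 0  ⇒  r_C2 = 11/3 (r>0 drops 1)

11/3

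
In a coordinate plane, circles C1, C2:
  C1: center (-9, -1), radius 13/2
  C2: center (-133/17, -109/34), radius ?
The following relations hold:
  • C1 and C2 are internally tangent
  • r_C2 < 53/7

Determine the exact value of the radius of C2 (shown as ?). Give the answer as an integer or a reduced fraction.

1. [int C1,C2]  r_C2² − 13r_C2 + 36 = 0  ⇒  r_C2 = 4 or 9
2. given r_C2 < 53/7: keep 4

4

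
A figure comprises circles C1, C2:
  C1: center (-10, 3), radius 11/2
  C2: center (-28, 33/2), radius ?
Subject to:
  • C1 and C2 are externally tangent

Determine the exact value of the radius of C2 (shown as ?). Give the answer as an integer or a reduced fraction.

1. [ext C1·C2]  r_C2² + 11r_C2 − 476 = 0  ⇒  r_C2 = 17 (r>0 drops 1)

17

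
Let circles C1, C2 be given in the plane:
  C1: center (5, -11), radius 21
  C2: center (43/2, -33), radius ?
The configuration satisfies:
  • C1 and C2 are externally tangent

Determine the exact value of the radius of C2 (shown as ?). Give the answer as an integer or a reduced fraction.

1. [ext C1·C2]  r_C2² + 42r_C2 − 1261/4 = 0  ⇒  r_C2 = 13/2 (r>0 drops 1)

13/2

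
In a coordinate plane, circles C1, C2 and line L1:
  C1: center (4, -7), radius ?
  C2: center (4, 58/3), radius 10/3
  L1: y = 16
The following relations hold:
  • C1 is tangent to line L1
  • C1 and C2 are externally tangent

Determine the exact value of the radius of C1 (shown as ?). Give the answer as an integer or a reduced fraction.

1. [C1‖L1]  r_C1² − 529 = 0  ⇒  r_C1 = 23 (r>0 drops 1)
2. [ext C1·C2]  r_C1² + (20/3)r_C1 − 2047/3 = 0  ⇒  r_C1 = 23 (r>0 drops 1)

23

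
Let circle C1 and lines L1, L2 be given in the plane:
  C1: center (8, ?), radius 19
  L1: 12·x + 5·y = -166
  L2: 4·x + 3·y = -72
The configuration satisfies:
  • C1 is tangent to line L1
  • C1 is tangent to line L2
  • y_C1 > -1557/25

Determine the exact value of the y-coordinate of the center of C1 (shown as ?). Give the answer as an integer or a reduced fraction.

-3

1. [C1‖L1]  y_C1² + (524/5)y_C1 + 1527/5 = 0  ⇒  y_C1 = -509/5 or -3
2. [C1‖L2]  y_C1² + (208/3)y_C1 + 199 = 0  ⇒  y_C1 = -199/3 or -3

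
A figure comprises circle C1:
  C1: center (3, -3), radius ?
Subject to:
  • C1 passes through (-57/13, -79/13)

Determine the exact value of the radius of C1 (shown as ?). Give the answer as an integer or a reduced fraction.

8

1. [C1∋P]  r_C1² − 64 = 0  ⇒  r_C1 = 8 (r>0 drops 1)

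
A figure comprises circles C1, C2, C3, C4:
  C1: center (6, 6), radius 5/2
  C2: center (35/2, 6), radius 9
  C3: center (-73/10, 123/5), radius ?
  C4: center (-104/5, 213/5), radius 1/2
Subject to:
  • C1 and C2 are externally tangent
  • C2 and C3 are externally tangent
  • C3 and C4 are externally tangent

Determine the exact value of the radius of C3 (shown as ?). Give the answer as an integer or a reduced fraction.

22

1. [ext C2·C3]  r_C3² + 18r_C3 − 880 = 0  ⇒  r_C3 = 22 (r>0 drops 1)
2. [ext C3·C4]  r_C3² + 1r_C3 − 506 = 0  ⇒  r_C3 = 22 (r>0 drops 1)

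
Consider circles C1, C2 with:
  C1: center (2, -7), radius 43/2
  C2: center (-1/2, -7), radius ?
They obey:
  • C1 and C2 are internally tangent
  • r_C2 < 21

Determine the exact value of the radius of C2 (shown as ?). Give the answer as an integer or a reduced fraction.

1. [int C1,C2]  r_C2² − 43r_C2 + 456 = 0  ⇒  r_C2 = 19 or 24
2. given r_C2 < 21: keep 19

19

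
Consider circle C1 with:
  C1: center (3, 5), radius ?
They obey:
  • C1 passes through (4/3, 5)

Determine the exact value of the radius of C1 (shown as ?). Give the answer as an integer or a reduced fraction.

5/3

1. [C1∋P]  r_C1² − 25/9 = 0  ⇒  r_C1 = 5/3 (r>0 drops 1)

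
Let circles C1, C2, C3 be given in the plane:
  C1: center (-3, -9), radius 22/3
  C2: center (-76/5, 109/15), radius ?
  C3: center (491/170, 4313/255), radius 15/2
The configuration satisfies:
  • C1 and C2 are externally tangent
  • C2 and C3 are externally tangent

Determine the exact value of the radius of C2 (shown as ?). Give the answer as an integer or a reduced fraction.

13

1. [ext C1·C2]  r_C2² + (44/3)r_C2 − 1079/3 = 0  ⇒  r_C2 = 13 (r>0 drops 1)
2. [ext C2·C3]  r_C2² + 15r_C2 − 364 = 0  ⇒  r_C2 = 13 (r>0 drops 1)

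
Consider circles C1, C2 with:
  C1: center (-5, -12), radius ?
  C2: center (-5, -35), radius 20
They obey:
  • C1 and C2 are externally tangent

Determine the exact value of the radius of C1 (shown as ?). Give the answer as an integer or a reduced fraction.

3

1. [ext C1·C2]  r_C1² + 40r_C1 − 129 = 0  ⇒  r_C1 = 3 (r>0 drops 1)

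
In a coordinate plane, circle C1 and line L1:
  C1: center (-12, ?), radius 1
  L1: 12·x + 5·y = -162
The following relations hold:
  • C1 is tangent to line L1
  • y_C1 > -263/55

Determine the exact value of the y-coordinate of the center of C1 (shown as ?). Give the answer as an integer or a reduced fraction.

1. [C1‖L1]  y_C1² + (36/5)y_C1 + 31/5 = 0  ⇒  y_C1 = -31/5 or -1
2. given y_C1 > -263/55: keep -1

-1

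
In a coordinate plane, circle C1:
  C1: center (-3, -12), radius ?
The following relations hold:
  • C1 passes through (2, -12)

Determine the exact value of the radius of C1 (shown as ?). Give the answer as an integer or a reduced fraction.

1. [C1∋P]  r_C1² − 25 = 0  ⇒  r_C1 = 5 (r>0 drops 1)

5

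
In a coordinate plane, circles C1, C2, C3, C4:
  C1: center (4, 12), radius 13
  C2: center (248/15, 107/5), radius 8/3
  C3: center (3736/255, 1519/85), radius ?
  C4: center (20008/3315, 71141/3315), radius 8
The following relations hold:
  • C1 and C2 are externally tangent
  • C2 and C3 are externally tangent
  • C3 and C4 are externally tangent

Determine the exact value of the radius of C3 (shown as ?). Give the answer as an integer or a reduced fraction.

1. [ext C2·C3]  r_C3² + (16/3)r_C3 − 80/9 = 0  ⇒  r_C3 = 4/3 (r>0 drops 1)
2. [ext C3·C4]  r_C3² + 16r_C3 − 208/9 = 0  ⇒  r_C3 = 4/3 (r>0 drops 1)

4/3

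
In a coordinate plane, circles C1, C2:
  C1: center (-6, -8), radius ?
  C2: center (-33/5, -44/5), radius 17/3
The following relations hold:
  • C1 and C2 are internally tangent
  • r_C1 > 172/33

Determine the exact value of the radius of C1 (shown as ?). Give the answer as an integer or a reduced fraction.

1. [int C1,C2]  r_C1² − (34/3)r_C1 + 280/9 = 0  ⇒  r_C1 = 14/3 or 20/3
2. given r_C1 > 172/33: keep 20/3

20/3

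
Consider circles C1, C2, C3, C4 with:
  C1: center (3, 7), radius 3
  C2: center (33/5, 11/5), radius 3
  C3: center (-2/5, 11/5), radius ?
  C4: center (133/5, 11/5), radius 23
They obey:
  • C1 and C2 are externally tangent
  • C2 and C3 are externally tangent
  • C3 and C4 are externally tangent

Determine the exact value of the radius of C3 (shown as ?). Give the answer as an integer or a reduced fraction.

1. [ext C2·C3]  r_C3² + 6r_C3 − 40 = 0  ⇒  r_C3 = 4 (r>0 drops 1)
2. [ext C3·C4]  r_C3² + 46r_C3 − 200 = 0  ⇒  r_C3 = 4 (r>0 drops 1)

4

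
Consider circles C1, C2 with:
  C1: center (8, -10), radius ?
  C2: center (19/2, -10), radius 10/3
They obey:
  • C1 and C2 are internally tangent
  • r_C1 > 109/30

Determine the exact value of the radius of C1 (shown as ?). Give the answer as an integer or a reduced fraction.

1. [int C1,C2]  r_C1² − (20/3)r_C1 + 319/36 = 0  ⇒  r_C1 = 11/6 or 29/6
2. given r_C1 > 109/30: keep 29/6

29/6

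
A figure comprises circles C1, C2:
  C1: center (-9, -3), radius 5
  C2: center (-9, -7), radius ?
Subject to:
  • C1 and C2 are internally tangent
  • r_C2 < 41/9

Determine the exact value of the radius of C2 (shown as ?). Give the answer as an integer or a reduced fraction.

1

1. [int C1,C2]  r_C2² − 10r_C2 + 9 = 0  ⇒  r_C2 = 1 or 9
2. given r_C2 < 41/9: keep 1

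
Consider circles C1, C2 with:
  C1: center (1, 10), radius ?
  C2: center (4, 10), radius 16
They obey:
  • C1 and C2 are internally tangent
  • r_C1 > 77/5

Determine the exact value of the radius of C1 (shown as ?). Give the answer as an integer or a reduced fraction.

19

1. [int C1,C2]  r_C1² − 32r_C1 + 247 = 0  ⇒  r_C1 = 13 or 19
2. given r_C1 > 77/5: keep 19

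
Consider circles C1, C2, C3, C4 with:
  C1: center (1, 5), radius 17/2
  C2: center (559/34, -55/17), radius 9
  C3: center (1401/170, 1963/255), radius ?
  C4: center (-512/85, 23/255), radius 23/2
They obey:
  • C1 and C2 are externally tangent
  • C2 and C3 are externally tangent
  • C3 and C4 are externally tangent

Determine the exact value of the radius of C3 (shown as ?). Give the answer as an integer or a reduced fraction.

1. [ext C2·C3]  r_C3² + 18r_C3 − 952/9 = 0  ⇒  r_C3 = 14/3 (r>0 drops 1)
2. [ext C3·C4]  r_C3² + 23r_C3 − 1162/9 = 0  ⇒  r_C3 = 14/3 (r>0 drops 1)

14/3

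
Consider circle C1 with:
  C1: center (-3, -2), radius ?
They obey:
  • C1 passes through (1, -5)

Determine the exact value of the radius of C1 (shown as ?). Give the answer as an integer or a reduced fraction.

1. [C1∋P]  r_C1² − 25 = 0  ⇒  r_C1 = 5 (r>0 drops 1)

5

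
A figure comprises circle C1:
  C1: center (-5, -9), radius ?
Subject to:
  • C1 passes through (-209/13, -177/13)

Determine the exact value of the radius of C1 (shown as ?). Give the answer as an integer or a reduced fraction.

12

1. [C1∋P]  r_C1² − 144 = 0  ⇒  r_C1 = 12 (r>0 drops 1)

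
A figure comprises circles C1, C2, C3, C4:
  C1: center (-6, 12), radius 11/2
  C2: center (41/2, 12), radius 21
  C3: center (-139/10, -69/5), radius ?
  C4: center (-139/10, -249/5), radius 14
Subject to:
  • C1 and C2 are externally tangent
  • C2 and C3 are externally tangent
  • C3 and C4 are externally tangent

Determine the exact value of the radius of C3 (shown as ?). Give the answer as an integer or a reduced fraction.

1. [ext C2·C3]  r_C3² + 42r_C3 − 1408 = 0  ⇒  r_C3 = 22 (r>0 drops 1)
2. [ext C3·C4]  r_C3² + 28r_C3 − 1100 = 0  ⇒  r_C3 = 22 (r>0 drops 1)

22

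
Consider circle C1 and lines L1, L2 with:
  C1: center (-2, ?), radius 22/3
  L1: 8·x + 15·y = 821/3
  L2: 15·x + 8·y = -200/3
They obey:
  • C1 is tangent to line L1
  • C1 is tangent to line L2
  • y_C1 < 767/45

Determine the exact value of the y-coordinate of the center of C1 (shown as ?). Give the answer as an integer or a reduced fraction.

1. [C1‖L1]  y_C1² − (1738/45)y_C1 + 13673/45 = 0  ⇒  y_C1 = 11 or 1243/45
2. [C1‖L2]  y_C1² + (55/6)y_C1 − 1331/6 = 0  ⇒  y_C1 = -121/6 or 11

11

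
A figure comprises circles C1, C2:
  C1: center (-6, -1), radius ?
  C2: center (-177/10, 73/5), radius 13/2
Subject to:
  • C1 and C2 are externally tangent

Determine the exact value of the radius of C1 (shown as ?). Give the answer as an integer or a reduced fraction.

13

1. [ext C1·C2]  r_C1² + 13r_C1 − 338 = 0  ⇒  r_C1 = 13 (r>0 drops 1)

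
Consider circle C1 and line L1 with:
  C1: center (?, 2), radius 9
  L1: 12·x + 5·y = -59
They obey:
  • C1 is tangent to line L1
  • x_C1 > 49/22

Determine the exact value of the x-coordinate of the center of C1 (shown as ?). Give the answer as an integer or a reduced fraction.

4

1. [C1‖L1]  x_C1² + (23/2)x_C1 − 62 = 0  ⇒  x_C1 = -31/2 or 4
2. given x_C1 > 49/22: keep 4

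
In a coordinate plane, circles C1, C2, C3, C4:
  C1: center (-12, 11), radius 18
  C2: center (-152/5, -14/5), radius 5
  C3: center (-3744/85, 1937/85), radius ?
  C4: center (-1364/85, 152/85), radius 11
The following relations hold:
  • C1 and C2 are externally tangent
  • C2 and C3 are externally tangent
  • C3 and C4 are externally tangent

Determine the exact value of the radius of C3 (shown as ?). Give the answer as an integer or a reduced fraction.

1. [ext C2·C3]  r_C3² + 10r_C3 − 816 = 0  ⇒  r_C3 = 24 (r>0 drops 1)
2. [ext C3·C4]  r_C3² + 22r_C3 − 1104 = 0  ⇒  r_C3 = 24 (r>0 drops 1)

24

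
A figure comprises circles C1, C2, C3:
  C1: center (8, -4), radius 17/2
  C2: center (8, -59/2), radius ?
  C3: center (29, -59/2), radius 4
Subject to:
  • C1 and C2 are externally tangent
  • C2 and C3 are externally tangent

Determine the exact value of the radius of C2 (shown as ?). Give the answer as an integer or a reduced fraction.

17

1. [ext C1·C2]  r_C2² + 17r_C2 − 578 = 0  ⇒  r_C2 = 17 (r>0 drops 1)
2. [ext C2·C3]  r_C2² + 8r_C2 − 425 = 0  ⇒  r_C2 = 17 (r>0 drops 1)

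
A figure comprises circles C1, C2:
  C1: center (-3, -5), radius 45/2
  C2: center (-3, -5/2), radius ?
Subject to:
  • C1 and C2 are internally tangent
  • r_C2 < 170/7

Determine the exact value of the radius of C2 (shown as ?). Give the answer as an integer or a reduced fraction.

20

1. [int C1,C2]  r_C2² − 45r_C2 + 500 = 0  ⇒  r_C2 = 20 or 25
2. given r_C2 < 170/7: keep 20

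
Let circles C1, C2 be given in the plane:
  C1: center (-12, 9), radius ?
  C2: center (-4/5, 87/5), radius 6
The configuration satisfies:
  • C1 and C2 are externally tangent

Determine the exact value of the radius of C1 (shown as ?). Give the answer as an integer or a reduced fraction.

8

1. [ext C1·C2]  r_C1² + 12r_C1 − 160 = 0  ⇒  r_C1 = 8 (r>0 drops 1)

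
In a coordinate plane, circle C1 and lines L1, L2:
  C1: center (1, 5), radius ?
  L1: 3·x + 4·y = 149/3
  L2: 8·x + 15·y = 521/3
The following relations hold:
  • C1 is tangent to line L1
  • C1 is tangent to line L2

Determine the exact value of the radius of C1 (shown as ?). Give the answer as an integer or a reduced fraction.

16/3

1. [C1‖L1]  r_C1² − 256/9 = 0  ⇒  r_C1 = 16/3 (r>0 drops 1)
2. [C1‖L2]  r_C1² − 256/9 = 0  ⇒  r_C1 = 16/3 (r>0 drops 1)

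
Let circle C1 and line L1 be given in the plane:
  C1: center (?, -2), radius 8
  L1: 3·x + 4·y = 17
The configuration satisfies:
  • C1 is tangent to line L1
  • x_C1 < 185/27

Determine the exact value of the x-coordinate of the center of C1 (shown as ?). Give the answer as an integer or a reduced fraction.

-5

1. [C1‖L1]  x_C1² − (50/3)x_C1 − 325/3 = 0  ⇒  x_C1 = -5 or 65/3
2. given x_C1 < 185/27: keep -5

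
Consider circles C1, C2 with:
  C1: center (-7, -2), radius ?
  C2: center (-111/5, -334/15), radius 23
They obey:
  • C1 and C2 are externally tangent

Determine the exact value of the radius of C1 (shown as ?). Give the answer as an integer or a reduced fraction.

7/3

1. [ext C1·C2]  r_C1² + 46r_C1 − 1015/9 = 0  ⇒  r_C1 = 7/3 (r>0 drops 1)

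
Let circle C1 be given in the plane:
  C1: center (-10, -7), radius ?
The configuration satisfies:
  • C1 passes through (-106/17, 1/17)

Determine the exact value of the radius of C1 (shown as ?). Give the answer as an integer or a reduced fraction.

1. [C1∋P]  r_C1² − 64 = 0  ⇒  r_C1 = 8 (r>0 drops 1)

8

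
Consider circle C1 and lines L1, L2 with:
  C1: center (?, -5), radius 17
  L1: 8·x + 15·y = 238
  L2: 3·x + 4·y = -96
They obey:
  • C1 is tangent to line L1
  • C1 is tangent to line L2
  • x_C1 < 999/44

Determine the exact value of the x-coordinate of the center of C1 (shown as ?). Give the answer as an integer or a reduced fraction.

3

1. [C1‖L1]  x_C1² − (313/4)x_C1 + 903/4 = 0  ⇒  x_C1 = 3 or 301/4
2. [C1‖L2]  x_C1² + (152/3)x_C1 − 161 = 0  ⇒  x_C1 = -161/3 or 3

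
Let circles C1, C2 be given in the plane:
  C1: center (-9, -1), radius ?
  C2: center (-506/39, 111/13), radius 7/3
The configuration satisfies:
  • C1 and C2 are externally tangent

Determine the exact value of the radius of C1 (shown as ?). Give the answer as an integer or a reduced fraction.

1. [ext C1·C2]  r_C1² + (14/3)r_C1 − 304/3 = 0  ⇒  r_C1 = 8 (r>0 drops 1)

8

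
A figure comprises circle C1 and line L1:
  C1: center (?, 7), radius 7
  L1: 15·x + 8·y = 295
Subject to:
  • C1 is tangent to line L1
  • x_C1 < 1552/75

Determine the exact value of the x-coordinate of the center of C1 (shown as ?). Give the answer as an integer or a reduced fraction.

8

1. [C1‖L1]  x_C1² − (478/15)x_C1 + 2864/15 = 0  ⇒  x_C1 = 8 or 358/15
2. given x_C1 < 1552/75: keep 8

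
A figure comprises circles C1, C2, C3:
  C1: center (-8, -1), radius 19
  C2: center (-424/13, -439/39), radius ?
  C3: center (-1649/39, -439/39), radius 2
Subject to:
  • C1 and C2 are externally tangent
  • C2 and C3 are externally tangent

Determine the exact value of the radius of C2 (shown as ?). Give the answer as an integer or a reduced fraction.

23/3

1. [ext C1·C2]  r_C2² + 38r_C2 − 3151/9 = 0  ⇒  r_C2 = 23/3 (r>0 drops 1)
2. [ext C2·C3]  r_C2² + 4r_C2 − 805/9 = 0  ⇒  r_C2 = 23/3 (r>0 drops 1)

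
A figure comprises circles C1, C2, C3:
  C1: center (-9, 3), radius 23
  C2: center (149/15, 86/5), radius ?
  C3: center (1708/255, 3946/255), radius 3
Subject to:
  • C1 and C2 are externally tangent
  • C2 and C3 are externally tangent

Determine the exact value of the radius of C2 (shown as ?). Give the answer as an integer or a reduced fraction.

1. [ext C1·C2]  r_C2² + 46r_C2 − 280/9 = 0  ⇒  r_C2 = 2/3 (r>0 drops 1)
2. [ext C2·C3]  r_C2² + 6r_C2 − 40/9 = 0  ⇒  r_C2 = 2/3 (r>0 drops 1)

2/3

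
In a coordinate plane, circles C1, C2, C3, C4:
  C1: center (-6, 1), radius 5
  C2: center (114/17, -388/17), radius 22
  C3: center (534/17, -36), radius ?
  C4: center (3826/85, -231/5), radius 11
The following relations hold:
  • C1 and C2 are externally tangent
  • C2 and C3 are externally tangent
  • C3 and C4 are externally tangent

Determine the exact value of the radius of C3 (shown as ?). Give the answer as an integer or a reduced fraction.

6

1. [ext C2·C3]  r_C3² + 44r_C3 − 300 = 0  ⇒  r_C3 = 6 (r>0 drops 1)
2. [ext C3·C4]  r_C3² + 22r_C3 − 168 = 0  ⇒  r_C3 = 6 (r>0 drops 1)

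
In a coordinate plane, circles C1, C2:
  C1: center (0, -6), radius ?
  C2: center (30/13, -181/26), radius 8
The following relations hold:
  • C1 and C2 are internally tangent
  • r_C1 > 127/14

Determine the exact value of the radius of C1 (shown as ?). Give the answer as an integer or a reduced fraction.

1. [int C1,C2]  r_C1² − 16r_C1 + 231/4 = 0  ⇒  r_C1 = 11/2 or 21/2
2. given r_C1 > 127/14: keep 21/2

21/2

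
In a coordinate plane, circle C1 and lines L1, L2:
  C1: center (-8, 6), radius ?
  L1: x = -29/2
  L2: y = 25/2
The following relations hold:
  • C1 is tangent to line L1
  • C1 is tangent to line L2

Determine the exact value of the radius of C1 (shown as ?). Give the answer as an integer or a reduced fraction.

13/2

1. [C1‖L1]  r_C1² − 169/4 = 0  ⇒  r_C1 = 13/2 (r>0 drops 1)
2. [C1‖L2]  r_C1² − 169/4 = 0  ⇒  r_C1 = 13/2 (r>0 drops 1)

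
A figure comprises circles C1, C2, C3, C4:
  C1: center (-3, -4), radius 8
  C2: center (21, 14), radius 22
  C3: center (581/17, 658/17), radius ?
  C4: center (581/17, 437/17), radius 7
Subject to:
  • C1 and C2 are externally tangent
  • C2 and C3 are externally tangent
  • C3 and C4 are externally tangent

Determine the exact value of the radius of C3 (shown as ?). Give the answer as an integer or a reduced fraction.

1. [ext C2·C3]  r_C3² + 44r_C3 − 300 = 0  ⇒  r_C3 = 6 (r>0 drops 1)
2. [ext C3·C4]  r_C3² + 14r_C3 − 120 = 0  ⇒  r_C3 = 6 (r>0 drops 1)

6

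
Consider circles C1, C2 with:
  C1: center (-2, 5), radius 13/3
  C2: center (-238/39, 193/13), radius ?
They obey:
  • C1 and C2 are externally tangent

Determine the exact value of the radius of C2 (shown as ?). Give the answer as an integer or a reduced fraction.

19/3

1. [ext C1·C2]  r_C2² + (26/3)r_C2 − 95 = 0  ⇒  r_C2 = 19/3 (r>0 drops 1)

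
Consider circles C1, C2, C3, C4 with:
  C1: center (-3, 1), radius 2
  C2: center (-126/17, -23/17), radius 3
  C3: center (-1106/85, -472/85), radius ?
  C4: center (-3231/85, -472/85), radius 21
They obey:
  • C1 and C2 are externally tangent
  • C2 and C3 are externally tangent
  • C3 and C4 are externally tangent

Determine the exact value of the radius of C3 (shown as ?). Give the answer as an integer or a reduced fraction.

4

1. [ext C2·C3]  r_C3² + 6r_C3 − 40 = 0  ⇒  r_C3 = 4 (r>0 drops 1)
2. [ext C3·C4]  r_C3² + 42r_C3 − 184 = 0  ⇒  r_C3 = 4 (r>0 drops 1)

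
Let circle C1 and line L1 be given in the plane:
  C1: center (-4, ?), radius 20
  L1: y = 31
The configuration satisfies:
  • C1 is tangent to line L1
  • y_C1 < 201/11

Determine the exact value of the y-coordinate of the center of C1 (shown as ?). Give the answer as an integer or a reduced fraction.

11

1. [C1‖L1]  y_C1² − 62y_C1 + 561 = 0  ⇒  y_C1 = 11 or 51
2. given y_C1 < 201/11: keep 11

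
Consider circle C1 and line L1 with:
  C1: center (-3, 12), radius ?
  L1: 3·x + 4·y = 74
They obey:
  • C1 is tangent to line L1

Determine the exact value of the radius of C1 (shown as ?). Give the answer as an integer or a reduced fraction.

7

1. [C1‖L1]  r_C1² − 49 = 0  ⇒  r_C1 = 7 (r>0 drops 1)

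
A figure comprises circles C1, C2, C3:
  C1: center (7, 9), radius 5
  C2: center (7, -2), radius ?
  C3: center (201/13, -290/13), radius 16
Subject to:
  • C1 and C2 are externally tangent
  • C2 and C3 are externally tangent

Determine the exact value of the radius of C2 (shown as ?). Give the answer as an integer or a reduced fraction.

1. [ext C1·C2]  r_C2² + 10r_C2 − 96 = 0  ⇒  r_C2 = 6 (r>0 drops 1)
2. [ext C2·C3]  r_C2² + 32r_C2 − 228 = 0  ⇒  r_C2 = 6 (r>0 drops 1)

6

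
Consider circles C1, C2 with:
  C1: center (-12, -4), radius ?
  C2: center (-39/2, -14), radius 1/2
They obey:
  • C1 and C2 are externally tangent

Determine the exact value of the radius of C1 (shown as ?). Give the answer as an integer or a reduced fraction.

1. [ext C1·C2]  r_C1² + 1r_C1 − 156 = 0  ⇒  r_C1 = 12 (r>0 drops 1)

12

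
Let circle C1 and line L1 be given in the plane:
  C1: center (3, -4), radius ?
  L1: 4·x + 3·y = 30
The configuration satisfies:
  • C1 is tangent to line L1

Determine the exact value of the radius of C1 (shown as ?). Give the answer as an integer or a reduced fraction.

6

1. [C1‖L1]  r_C1² − 36 = 0  ⇒  r_C1 = 6 (r>0 drops 1)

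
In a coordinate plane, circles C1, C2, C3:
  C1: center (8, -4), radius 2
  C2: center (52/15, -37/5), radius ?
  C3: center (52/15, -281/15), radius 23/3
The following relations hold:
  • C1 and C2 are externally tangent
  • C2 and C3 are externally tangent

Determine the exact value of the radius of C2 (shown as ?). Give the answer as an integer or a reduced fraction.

11/3

1. [ext C1·C2]  r_C2² + 4r_C2 − 253/9 = 0  ⇒  r_C2 = 11/3 (r>0 drops 1)
2. [ext C2·C3]  r_C2² + (46/3)r_C2 − 209/3 = 0  ⇒  r_C2 = 11/3 (r>0 drops 1)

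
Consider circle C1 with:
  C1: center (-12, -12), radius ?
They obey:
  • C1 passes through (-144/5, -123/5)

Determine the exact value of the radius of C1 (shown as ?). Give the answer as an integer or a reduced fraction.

21

1. [C1∋P]  r_C1² − 441 = 0  ⇒  r_C1 = 21 (r>0 drops 1)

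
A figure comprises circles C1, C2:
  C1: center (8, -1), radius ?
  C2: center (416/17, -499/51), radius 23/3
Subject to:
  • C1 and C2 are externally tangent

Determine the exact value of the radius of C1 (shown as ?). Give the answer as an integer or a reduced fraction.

1. [ext C1·C2]  r_C1² + (46/3)r_C1 − 869/3 = 0  ⇒  r_C1 = 11 (r>0 drops 1)

11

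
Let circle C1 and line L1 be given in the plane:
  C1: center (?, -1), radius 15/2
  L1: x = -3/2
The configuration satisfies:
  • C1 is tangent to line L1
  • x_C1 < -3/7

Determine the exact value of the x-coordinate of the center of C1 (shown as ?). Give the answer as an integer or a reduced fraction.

-9

1. [C1‖L1]  x_C1² + 3x_C1 − 54 = 0  ⇒  x_C1 = -9 or 6
2. given x_C1 < -3/7: keep -9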